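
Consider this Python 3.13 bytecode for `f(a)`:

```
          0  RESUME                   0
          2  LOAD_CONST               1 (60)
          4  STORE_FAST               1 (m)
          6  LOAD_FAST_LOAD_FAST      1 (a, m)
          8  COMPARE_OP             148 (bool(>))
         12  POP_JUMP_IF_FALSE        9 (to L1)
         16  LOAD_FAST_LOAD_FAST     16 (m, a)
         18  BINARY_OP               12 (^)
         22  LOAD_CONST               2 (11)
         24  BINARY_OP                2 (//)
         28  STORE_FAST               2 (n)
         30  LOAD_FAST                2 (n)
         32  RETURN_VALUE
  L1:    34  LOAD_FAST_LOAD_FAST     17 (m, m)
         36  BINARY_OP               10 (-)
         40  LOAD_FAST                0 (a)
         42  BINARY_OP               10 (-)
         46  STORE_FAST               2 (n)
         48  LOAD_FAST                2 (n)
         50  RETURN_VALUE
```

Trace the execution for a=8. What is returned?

LOAD_CONST → push 60. Stack: [60]
STORE_FAST m → m=60. Stack: []
LOAD_FAST_LOAD_FAST a,m → push 8,60. Stack: [8, 60]
COMPARE_OP bool(>) → 8 vs 60 = False. Stack: [False]
POP_JUMP_IF_FALSE → pop False; jump. Stack: []
LOAD_FAST_LOAD_FAST m,m → push 60,60. Stack: [60, 60]
BINARY_OP - → 60 - 60 = 0. Stack: [0]
LOAD_FAST a → push 8. Stack: [0, 8]
BINARY_OP - → 0 - 8 = -8. Stack: [-8]
STORE_FAST n → n=-8. Stack: []
LOAD_FAST n → push -8. Stack: [-8]
RETURN_VALUE → return -8.

-8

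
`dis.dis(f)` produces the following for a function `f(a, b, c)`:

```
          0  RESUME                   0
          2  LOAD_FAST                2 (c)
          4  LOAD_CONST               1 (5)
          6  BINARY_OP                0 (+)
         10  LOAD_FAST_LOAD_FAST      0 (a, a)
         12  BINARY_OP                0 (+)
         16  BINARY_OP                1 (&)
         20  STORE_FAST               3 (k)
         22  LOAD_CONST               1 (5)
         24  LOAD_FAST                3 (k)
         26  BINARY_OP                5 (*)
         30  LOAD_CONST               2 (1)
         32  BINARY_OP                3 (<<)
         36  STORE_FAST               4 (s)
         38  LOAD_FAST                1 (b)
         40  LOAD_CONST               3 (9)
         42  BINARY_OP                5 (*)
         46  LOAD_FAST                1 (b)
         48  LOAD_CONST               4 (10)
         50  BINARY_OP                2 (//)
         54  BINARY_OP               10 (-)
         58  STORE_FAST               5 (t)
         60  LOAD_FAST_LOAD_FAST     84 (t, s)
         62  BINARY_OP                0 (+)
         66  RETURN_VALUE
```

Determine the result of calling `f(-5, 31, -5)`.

276

LOAD_FAST c → push -5. Stack: [-5]
LOAD_CONST → push 5. Stack: [-5, 5]
BINARY_OP + → -5 + 5 = 0. Stack: [0]
LOAD_FAST_LOAD_FAST a,a → push -5,-5. Stack: [0, -5, -5]
BINARY_OP + → -5 + -5 = -10. Stack: [0, -10]
BINARY_OP & → 0 & -10 = 0. Stack: [0]
STORE_FAST k → k=0. Stack: []
LOAD_CONST → push 5. Stack: [5]
LOAD_FAST k → push 0. Stack: [5, 0]
BINARY_OP * → 5 * 0 = 0. Stack: [0]
LOAD_CONST → push 1. Stack: [0, 1]
BINARY_OP << → 0 << 1 = 0. Stack: [0]
STORE_FAST s → s=0. Stack: []
LOAD_FAST b → push 31. Stack: [31]
LOAD_CONST → push 9. Stack: [31, 9]
BINARY_OP * → 31 * 9 = 279. Stack: [279]
LOAD_FAST b → push 31. Stack: [279, 31]
LOAD_CONST → push 10. Stack: [279, 31, 10]
BINARY_OP // → 31 // 10 = 3. Stack: [279, 3]
BINARY_OP - → 279 - 3 = 276. Stack: [276]
STORE_FAST t → t=276. Stack: []
LOAD_FAST_LOAD_FAST t,s → push 276,0. Stack: [276, 0]
BINARY_OP + → 276 + 0 = 276. Stack: [276]
RETURN_VALUE → return 276.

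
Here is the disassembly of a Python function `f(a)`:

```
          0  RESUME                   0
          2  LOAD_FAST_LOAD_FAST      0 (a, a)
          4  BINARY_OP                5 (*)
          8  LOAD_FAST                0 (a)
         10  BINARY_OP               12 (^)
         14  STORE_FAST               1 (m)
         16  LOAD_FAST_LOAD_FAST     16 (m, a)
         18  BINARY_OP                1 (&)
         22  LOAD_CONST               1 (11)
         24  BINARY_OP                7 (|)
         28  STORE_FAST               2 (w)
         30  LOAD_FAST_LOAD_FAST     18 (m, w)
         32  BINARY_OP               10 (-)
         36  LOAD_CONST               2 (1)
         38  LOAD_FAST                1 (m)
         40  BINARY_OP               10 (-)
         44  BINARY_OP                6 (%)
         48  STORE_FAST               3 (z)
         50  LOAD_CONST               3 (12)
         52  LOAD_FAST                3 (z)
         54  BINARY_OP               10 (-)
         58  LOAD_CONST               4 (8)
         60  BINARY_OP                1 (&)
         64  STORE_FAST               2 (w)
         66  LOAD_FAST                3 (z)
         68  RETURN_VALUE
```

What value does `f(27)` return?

-10

LOAD_FAST_LOAD_FAST a,a → push 27,27. Stack: [27, 27]
BINARY_OP * → 27 * 27 = 729. Stack: [729]
LOAD_FAST a → push 27. Stack: [729, 27]
BINARY_OP ^ → 729 ^ 27 = 706. Stack: [706]
STORE_FAST m → m=706. Stack: []
LOAD_FAST_LOAD_FAST m,a → push 706,27. Stack: [706, 27]
BINARY_OP & → 706 & 27 = 2. Stack: [2]
LOAD_CONST → push 11. Stack: [2, 11]
BINARY_OP | → 2 | 11 = 11. Stack: [11]
STORE_FAST w → w=11. Stack: []
LOAD_FAST_LOAD_FAST m,w → push 706,11. Stack: [706, 11]
BINARY_OP - → 706 - 11 = 695. Stack: [695]
LOAD_CONST → push 1. Stack: [695, 1]
LOAD_FAST m → push 706. Stack: [695, 1, 706]
BINARY_OP - → 1 - 706 = -705. Stack: [695, -705]
BINARY_OP % → 695 % -705 = -10. Stack: [-10]
STORE_FAST z → z=-10. Stack: []
LOAD_CONST → push 12. Stack: [12]
LOAD_FAST z → push -10. Stack: [12, -10]
BINARY_OP - → 12 - -10 = 22. Stack: [22]
LOAD_CONST → push 8. Stack: [22, 8]
BINARY_OP & → 22 & 8 = 0. Stack: [0]
STORE_FAST w → w=0. Stack: []
LOAD_FAST z → push -10. Stack: [-10]
RETURN_VALUE → return -10.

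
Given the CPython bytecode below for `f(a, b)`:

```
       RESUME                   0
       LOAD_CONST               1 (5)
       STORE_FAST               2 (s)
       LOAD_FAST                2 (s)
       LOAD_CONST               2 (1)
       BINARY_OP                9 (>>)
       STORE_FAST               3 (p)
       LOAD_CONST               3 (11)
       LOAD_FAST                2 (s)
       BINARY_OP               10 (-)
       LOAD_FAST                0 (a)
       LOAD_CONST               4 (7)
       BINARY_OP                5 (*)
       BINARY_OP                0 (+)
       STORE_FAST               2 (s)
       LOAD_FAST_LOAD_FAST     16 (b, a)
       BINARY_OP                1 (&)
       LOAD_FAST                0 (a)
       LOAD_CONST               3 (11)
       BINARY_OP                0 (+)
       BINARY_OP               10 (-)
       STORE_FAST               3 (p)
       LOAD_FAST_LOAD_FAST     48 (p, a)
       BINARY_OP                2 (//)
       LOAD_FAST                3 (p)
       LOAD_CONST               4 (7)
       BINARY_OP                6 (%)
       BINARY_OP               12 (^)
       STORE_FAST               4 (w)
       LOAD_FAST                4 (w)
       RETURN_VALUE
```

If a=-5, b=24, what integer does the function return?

LOAD_CONST → push 5. Stack: [5]
STORE_FAST s → s=5. Stack: []
LOAD_FAST s → push 5. Stack: [5]
LOAD_CONST → push 1. Stack: [5, 1]
BINARY_OP >> → 5 >> 1 = 2. Stack: [2]
STORE_FAST p → p=2. Stack: []
LOAD_CONST → push 11. Stack: [11]
LOAD_FAST s → push 5. Stack: [11, 5]
BINARY_OP - → 11 - 5 = 6. Stack: [6]
LOAD_FAST a → push -5. Stack: [6, -5]
LOAD_CONST → push 7. Stack: [6, -5, 7]
BINARY_OP * → -5 * 7 = -35. Stack: [6, -35]
BINARY_OP + → 6 + -35 = -29. Stack: [-29]
STORE_FAST s → s=-29. Stack: []
LOAD_FAST_LOAD_FAST b,a → push 24,-5. Stack: [24, -5]
BINARY_OP & → 24 & -5 = 24. Stack: [24]
LOAD_FAST a → push -5. Stack: [24, -5]
LOAD_CONST → push 11. Stack: [24, -5, 11]
BINARY_OP + → -5 + 11 = 6. Stack: [24, 6]
BINARY_OP - → 24 - 6 = 18. Stack: [18]
STORE_FAST p → p=18. Stack: []
LOAD_FAST_LOAD_FAST p,a → push 18,-5. Stack: [18, -5]
BINARY_OP // → 18 // -5 = -4. Stack: [-4]
LOAD_FAST p → push 18. Stack: [-4, 18]
LOAD_CONST → push 7. Stack: [-4, 18, 7]
BINARY_OP % → 18 % 7 = 4. Stack: [-4, 4]
BINARY_OP ^ → -4 ^ 4 = -8. Stack: [-8]
STORE_FAST w → w=-8. Stack: []
LOAD_FAST w → push -8. Stack: [-8]
RETURN_VALUE → return -8.

-8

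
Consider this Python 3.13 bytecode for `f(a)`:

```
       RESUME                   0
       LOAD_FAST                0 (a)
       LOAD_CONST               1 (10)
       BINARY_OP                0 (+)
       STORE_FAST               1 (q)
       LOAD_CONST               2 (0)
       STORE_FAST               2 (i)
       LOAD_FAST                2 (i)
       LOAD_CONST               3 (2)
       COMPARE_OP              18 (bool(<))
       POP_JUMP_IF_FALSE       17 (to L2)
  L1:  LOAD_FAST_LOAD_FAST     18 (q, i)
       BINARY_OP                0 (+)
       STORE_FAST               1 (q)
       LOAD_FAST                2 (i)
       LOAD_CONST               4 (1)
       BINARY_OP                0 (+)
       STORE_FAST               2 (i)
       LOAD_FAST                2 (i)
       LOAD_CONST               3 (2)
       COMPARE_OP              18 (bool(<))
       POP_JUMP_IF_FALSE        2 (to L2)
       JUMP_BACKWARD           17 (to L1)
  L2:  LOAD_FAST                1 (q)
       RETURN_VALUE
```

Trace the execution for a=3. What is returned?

14

LOAD_FAST a → push 3. Stack: [3]
LOAD_CONST → push 10. Stack: [3, 10]
BINARY_OP + → 3 + 10 = 13. Stack: [13]
STORE_FAST q → q=13. Stack: []
LOAD_CONST → push 0. Stack: [0]
STORE_FAST i → i=0. Stack: []
LOAD_FAST i → push 0. Stack: [0]
LOAD_CONST → push 2. Stack: [0, 2]
COMPARE_OP bool(<) → 0 vs 2 = True. Stack: [True]
POP_JUMP_IF_FALSE → pop True; no jump. Stack: []
LOAD_FAST_LOAD_FAST q,i → push 13,0. Stack: [13, 0]
BINARY_OP + → 13 + 0 = 13. Stack: [13]
STORE_FAST q → q=13. Stack: []
LOAD_FAST i → push 0. Stack: [0]
LOAD_CONST → push 1. Stack: [0, 1]
BINARY_OP + → 0 + 1 = 1. Stack: [1]
STORE_FAST i → i=1. Stack: []
LOAD_FAST i → push 1. Stack: [1]
LOAD_CONST → push 2. Stack: [1, 2]
COMPARE_OP bool(<) → 1 vs 2 = True. Stack: [True]
POP_JUMP_IF_FALSE → pop True; no jump. Stack: []
LOAD_FAST_LOAD_FAST q,i → push 13,1. Stack: [13, 1]
BINARY_OP + → 13 + 1 = 14. Stack: [14]
STORE_FAST q → q=14. Stack: []
LOAD_FAST i → push 1. Stack: [1]
LOAD_CONST → push 1. Stack: [1, 1]
BINARY_OP + → 1 + 1 = 2. Stack: [2]
STORE_FAST i → i=2. Stack: []
LOAD_FAST i → push 2. Stack: [2]
LOAD_CONST → push 2. Stack: [2, 2]
COMPARE_OP bool(<) → 2 vs 2 = False. Stack: [False]
POP_JUMP_IF_FALSE → pop False; jump. Stack: []
LOAD_FAST q → push 14. Stack: [14]
RETURN_VALUE → return 14.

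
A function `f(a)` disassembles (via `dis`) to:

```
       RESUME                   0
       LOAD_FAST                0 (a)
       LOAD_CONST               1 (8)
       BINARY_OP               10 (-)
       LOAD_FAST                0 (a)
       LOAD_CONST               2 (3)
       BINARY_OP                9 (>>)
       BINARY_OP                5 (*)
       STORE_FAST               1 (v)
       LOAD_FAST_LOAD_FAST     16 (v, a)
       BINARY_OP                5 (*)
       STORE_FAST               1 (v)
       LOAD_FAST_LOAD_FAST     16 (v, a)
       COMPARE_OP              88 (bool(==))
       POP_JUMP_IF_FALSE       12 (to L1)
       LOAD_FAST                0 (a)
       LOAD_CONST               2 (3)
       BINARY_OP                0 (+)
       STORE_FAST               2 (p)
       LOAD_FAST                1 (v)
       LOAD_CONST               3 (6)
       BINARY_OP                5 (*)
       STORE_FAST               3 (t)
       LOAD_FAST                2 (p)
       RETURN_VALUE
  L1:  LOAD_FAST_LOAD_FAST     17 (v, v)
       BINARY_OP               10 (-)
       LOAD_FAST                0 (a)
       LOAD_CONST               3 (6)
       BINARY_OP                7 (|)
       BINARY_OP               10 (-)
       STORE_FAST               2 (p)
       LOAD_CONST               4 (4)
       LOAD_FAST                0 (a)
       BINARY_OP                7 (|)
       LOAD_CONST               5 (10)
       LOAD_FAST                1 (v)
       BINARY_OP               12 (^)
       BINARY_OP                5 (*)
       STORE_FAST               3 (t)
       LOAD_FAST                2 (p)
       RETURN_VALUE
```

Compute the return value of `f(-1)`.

LOAD_FAST a → push -1. Stack: [-1]
LOAD_CONST → push 8. Stack: [-1, 8]
BINARY_OP - → -1 - 8 = -9. Stack: [-9]
LOAD_FAST a → push -1. Stack: [-9, -1]
LOAD_CONST → push 3. Stack: [-9, -1, 3]
BINARY_OP >> → -1 >> 3 = -1. Stack: [-9, -1]
BINARY_OP * → -9 * -1 = 9. Stack: [9]
STORE_FAST v → v=9. Stack: []
LOAD_FAST_LOAD_FAST v,a → push 9,-1. Stack: [9, -1]
BINARY_OP * → 9 * -1 = -9. Stack: [-9]
STORE_FAST v → v=-9. Stack: []
LOAD_FAST_LOAD_FAST v,a → push -9,-1. Stack: [-9, -1]
COMPARE_OP bool(==) → -9 vs -1 = False. Stack: [False]
POP_JUMP_IF_FALSE → pop False; jump. Stack: []
LOAD_FAST_LOAD_FAST v,v → push -9,-9. Stack: [-9, -9]
BINARY_OP - → -9 - -9 = 0. Stack: [0]
LOAD_FAST a → push -1. Stack: [0, -1]
LOAD_CONST → push 6. Stack: [0, -1, 6]
BINARY_OP | → -1 | 6 = -1. Stack: [0, -1]
BINARY_OP - → 0 - -1 = 1. Stack: [1]
STORE_FAST p → p=1. Stack: []
LOAD_CONST → push 4. Stack: [4]
LOAD_FAST a → push -1. Stack: [4, -1]
BINARY_OP | → 4 | -1 = -1. Stack: [-1]
LOAD_CONST → push 10. Stack: [-1, 10]
LOAD_FAST v → push -9. Stack: [-1, 10, -9]
BINARY_OP ^ → 10 ^ -9 = -3. Stack: [-1, -3]
BINARY_OP * → -1 * -3 = 3. Stack: [3]
STORE_FAST t → t=3. Stack: []
LOAD_FAST p → push 1. Stack: [1]
RETURN_VALUE → return 1.

1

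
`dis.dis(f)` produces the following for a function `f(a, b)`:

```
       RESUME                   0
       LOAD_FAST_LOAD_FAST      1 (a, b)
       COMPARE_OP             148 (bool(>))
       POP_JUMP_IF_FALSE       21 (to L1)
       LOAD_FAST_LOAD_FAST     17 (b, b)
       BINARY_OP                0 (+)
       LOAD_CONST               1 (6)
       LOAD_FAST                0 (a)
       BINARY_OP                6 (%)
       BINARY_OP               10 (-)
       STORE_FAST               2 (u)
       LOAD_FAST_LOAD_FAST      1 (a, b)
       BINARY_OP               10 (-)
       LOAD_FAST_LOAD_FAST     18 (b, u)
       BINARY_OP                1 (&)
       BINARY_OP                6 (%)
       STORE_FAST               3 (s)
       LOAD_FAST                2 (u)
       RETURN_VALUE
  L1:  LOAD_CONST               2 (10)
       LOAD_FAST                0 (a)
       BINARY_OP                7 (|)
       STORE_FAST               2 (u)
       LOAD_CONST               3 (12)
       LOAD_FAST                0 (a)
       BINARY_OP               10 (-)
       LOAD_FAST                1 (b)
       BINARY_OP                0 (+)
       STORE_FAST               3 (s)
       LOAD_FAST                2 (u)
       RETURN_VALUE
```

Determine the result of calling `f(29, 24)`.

LOAD_FAST_LOAD_FAST a,b → push 29,24. Stack: [29, 24]
COMPARE_OP bool(>) → 29 vs 24 = True. Stack: [True]
POP_JUMP_IF_FALSE → pop True; no jump. Stack: []
LOAD_FAST_LOAD_FAST b,b → push 24,24. Stack: [24, 24]
BINARY_OP + → 24 + 24 = 48. Stack: [48]
LOAD_CONST → push 6. Stack: [48, 6]
LOAD_FAST a → push 29. Stack: [48, 6, 29]
BINARY_OP % → 6 % 29 = 6. Stack: [48, 6]
BINARY_OP - → 48 - 6 = 42. Stack: [42]
STORE_FAST u → u=42. Stack: []
LOAD_FAST_LOAD_FAST a,b → push 29,24. Stack: [29, 24]
BINARY_OP - → 29 - 24 = 5. Stack: [5]
LOAD_FAST_LOAD_FAST b,u → push 24,42. Stack: [5, 24, 42]
BINARY_OP & → 24 & 42 = 8. Stack: [5, 8]
BINARY_OP % → 5 % 8 = 5. Stack: [5]
STORE_FAST s → s=5. Stack: []
LOAD_FAST u → push 42. Stack: [42]
RETURN_VALUE → return 42.

42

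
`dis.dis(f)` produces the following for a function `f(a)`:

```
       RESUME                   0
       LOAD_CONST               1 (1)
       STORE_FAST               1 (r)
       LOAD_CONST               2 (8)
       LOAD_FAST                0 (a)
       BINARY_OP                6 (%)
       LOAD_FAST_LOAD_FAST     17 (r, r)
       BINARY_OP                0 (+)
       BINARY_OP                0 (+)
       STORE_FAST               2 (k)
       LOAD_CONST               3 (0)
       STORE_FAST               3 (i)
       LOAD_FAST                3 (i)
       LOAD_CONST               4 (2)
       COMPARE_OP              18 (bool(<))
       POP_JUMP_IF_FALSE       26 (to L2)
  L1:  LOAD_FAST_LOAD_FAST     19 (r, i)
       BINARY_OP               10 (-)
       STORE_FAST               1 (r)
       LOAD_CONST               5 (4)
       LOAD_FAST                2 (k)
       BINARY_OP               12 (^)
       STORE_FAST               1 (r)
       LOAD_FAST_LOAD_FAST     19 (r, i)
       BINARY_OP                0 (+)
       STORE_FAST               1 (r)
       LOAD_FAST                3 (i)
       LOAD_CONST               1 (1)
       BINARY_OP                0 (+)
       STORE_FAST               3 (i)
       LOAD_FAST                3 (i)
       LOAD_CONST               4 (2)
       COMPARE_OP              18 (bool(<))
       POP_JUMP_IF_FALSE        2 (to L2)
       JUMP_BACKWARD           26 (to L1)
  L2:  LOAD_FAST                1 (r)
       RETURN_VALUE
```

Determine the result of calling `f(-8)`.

7

LOAD_CONST → push 1. Stack: [1]
STORE_FAST r → r=1. Stack: []
LOAD_CONST → push 8. Stack: [8]
LOAD_FAST a → push -8. Stack: [8, -8]
BINARY_OP % → 8 % -8 = 0. Stack: [0]
LOAD_FAST_LOAD_FAST r,r → push 1,1. Stack: [0, 1, 1]
BINARY_OP + → 1 + 1 = 2. Stack: [0, 2]
BINARY_OP + → 0 + 2 = 2. Stack: [2]
STORE_FAST k → k=2. Stack: []
LOAD_CONST → push 0. Stack: [0]
STORE_FAST i → i=0. Stack: []
LOAD_FAST i → push 0. Stack: [0]
LOAD_CONST → push 2. Stack: [0, 2]
COMPARE_OP bool(<) → 0 vs 2 = True. Stack: [True]
POP_JUMP_IF_FALSE → pop True; no jump. Stack: []
LOAD_FAST_LOAD_FAST r,i → push 1,0. Stack: [1, 0]
BINARY_OP - → 1 - 0 = 1. Stack: [1]
STORE_FAST r → r=1. Stack: []
LOAD_CONST → push 4. Stack: [4]
LOAD_FAST k → push 2. Stack: [4, 2]
BINARY_OP ^ → 4 ^ 2 = 6. Stack: [6]
STORE_FAST r → r=6. Stack: []
LOAD_FAST_LOAD_FAST r,i → push 6,0. Stack: [6, 0]
BINARY_OP + → 6 + 0 = 6. Stack: [6]
STORE_FAST r → r=6. Stack: []
LOAD_FAST i → push 0. Stack: [0]
LOAD_CONST → push 1. Stack: [0, 1]
BINARY_OP + → 0 + 1 = 1. Stack: [1]
STORE_FAST i → i=1. Stack: []
LOAD_FAST i → push 1. Stack: [1]
LOAD_CONST → push 2. Stack: [1, 2]
COMPARE_OP bool(<) → 1 vs 2 = True. Stack: [True]
POP_JUMP_IF_FALSE → pop True; no jump. Stack: []
LOAD_FAST_LOAD_FAST r,i → push 6,1. Stack: [6, 1]
BINARY_OP - → 6 - 1 = 5. Stack: [5]
STORE_FAST r → r=5. Stack: []
LOAD_CONST → push 4. Stack: [4]
LOAD_FAST k → push 2. Stack: [4, 2]
BINARY_OP ^ → 4 ^ 2 = 6. Stack: [6]
STORE_FAST r → r=6. Stack: []
LOAD_FAST_LOAD_FAST r,i → push 6,1. Stack: [6, 1]
BINARY_OP + → 6 + 1 = 7. Stack: [7]
STORE_FAST r → r=7. Stack: []
LOAD_FAST i → push 1. Stack: [1]
LOAD_CONST → push 1. Stack: [1, 1]
BINARY_OP + → 1 + 1 = 2. Stack: [2]
STORE_FAST i → i=2. Stack: []
LOAD_FAST i → push 2. Stack: [2]
LOAD_CONST → push 2. Stack: [2, 2]
COMPARE_OP bool(<) → 2 vs 2 = False. Stack: [False]
POP_JUMP_IF_FALSE → pop False; jump. Stack: []
LOAD_FAST r → push 7. Stack: [7]
RETURN_VALUE → return 7.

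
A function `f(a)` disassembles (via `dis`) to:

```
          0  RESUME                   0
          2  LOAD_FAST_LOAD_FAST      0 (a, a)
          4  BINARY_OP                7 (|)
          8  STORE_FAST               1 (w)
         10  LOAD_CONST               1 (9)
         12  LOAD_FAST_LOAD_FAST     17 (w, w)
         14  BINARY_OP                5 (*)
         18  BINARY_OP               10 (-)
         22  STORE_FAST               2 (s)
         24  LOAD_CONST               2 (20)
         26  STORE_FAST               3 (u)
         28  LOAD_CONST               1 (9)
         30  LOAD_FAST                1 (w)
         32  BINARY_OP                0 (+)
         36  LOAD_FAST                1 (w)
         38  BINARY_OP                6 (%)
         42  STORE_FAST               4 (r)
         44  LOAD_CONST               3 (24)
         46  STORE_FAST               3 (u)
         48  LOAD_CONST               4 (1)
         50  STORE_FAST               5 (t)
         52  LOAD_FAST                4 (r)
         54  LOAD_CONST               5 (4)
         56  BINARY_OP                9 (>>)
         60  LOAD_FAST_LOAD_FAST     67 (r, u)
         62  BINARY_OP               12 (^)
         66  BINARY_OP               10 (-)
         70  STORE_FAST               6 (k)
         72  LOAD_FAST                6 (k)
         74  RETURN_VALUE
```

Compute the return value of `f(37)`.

-17

LOAD_FAST_LOAD_FAST a,a → push 37,37. Stack: [37, 37]
BINARY_OP | → 37 | 37 = 37. Stack: [37]
STORE_FAST w → w=37. Stack: []
LOAD_CONST → push 9. Stack: [9]
LOAD_FAST_LOAD_FAST w,w → push 37,37. Stack: [9, 37, 37]
BINARY_OP * → 37 * 37 = 1369. Stack: [9, 1369]
BINARY_OP - → 9 - 1369 = -1360. Stack: [-1360]
STORE_FAST s → s=-1360. Stack: []
LOAD_CONST → push 20. Stack: [20]
STORE_FAST u → u=20. Stack: []
LOAD_CONST → push 9. Stack: [9]
LOAD_FAST w → push 37. Stack: [9, 37]
BINARY_OP + → 9 + 37 = 46. Stack: [46]
LOAD_FAST w → push 37. Stack: [46, 37]
BINARY_OP % → 46 % 37 = 9. Stack: [9]
STORE_FAST r → r=9. Stack: []
LOAD_CONST → push 24. Stack: [24]
STORE_FAST u → u=24. Stack: []
LOAD_CONST → push 1. Stack: [1]
STORE_FAST t → t=1. Stack: []
LOAD_FAST r → push 9. Stack: [9]
LOAD_CONST → push 4. Stack: [9, 4]
BINARY_OP >> → 9 >> 4 = 0. Stack: [0]
LOAD_FAST_LOAD_FAST r,u → push 9,24. Stack: [0, 9, 24]
BINARY_OP ^ → 9 ^ 24 = 17. Stack: [0, 17]
BINARY_OP - → 0 - 17 = -17. Stack: [-17]
STORE_FAST k → k=-17. Stack: []
LOAD_FAST k → push -17. Stack: [-17]
RETURN_VALUE → return -17.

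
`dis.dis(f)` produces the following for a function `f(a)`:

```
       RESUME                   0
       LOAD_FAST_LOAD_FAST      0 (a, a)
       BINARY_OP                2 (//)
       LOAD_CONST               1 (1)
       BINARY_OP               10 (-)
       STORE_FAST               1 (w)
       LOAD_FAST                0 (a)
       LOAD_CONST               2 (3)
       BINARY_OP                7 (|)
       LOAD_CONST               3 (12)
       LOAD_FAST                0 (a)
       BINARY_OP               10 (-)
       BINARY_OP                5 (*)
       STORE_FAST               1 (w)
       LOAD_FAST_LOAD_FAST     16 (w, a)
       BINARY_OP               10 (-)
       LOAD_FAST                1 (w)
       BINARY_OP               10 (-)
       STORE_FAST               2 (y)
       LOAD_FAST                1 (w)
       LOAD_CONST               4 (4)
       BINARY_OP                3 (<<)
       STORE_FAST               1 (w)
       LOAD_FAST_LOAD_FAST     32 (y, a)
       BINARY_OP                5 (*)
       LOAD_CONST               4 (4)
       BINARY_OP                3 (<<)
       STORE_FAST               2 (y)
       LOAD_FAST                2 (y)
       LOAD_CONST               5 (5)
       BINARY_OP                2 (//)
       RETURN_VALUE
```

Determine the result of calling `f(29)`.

LOAD_FAST_LOAD_FAST a,a → push 29,29. Stack: [29, 29]
BINARY_OP // → 29 // 29 = 1. Stack: [1]
LOAD_CONST → push 1. Stack: [1, 1]
BINARY_OP - → 1 - 1 = 0. Stack: [0]
STORE_FAST w → w=0. Stack: []
LOAD_FAST a → push 29. Stack: [29]
LOAD_CONST → push 3. Stack: [29, 3]
BINARY_OP | → 29 | 3 = 31. Stack: [31]
LOAD_CONST → push 12. Stack: [31, 12]
LOAD_FAST a → push 29. Stack: [31, 12, 29]
BINARY_OP - → 12 - 29 = -17. Stack: [31, -17]
BINARY_OP * → 31 * -17 = -527. Stack: [-527]
STORE_FAST w → w=-527. Stack: []
LOAD_FAST_LOAD_FAST w,a → push -527,29. Stack: [-527, 29]
BINARY_OP - → -527 - 29 = -556. Stack: [-556]
LOAD_FAST w → push -527. Stack: [-556, -527]
BINARY_OP - → -556 - -527 = -29. Stack: [-29]
STORE_FAST y → y=-29. Stack: []
LOAD_FAST w → push -527. Stack: [-527]
LOAD_CONST → push 4. Stack: [-527, 4]
BINARY_OP << → -527 << 4 = -8432. Stack: [-8432]
STORE_FAST w → w=-8432. Stack: []
LOAD_FAST_LOAD_FAST y,a → push -29,29. Stack: [-29, 29]
BINARY_OP * → -29 * 29 = -841. Stack: [-841]
LOAD_CONST → push 4. Stack: [-841, 4]
BINARY_OP << → -841 << 4 = -13456. Stack: [-13456]
STORE_FAST y → y=-13456. Stack: []
LOAD_FAST y → push -13456. Stack: [-13456]
LOAD_CONST → push 5. Stack: [-13456, 5]
BINARY_OP // → -13456 // 5 = -2692. Stack: [-2692]
RETURN_VALUE → return -2692.

-2692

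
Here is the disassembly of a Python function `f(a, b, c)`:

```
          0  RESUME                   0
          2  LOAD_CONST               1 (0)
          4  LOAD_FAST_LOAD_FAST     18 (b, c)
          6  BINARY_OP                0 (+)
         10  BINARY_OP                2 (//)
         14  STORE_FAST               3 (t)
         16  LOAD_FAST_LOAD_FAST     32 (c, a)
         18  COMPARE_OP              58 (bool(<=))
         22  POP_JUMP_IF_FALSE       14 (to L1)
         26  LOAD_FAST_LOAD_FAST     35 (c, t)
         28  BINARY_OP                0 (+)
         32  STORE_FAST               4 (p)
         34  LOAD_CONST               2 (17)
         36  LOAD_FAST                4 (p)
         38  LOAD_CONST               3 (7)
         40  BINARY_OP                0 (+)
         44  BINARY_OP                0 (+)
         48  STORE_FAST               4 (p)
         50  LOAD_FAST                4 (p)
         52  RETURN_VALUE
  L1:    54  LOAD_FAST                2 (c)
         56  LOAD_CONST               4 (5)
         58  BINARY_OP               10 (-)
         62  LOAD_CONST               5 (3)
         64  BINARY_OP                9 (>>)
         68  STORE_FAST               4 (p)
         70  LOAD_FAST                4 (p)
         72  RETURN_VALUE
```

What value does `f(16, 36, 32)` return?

3

LOAD_CONST → push 0. Stack: [0]
LOAD_FAST_LOAD_FAST b,c → push 36,32. Stack: [0, 36, 32]
BINARY_OP + → 36 + 32 = 68. Stack: [0, 68]
BINARY_OP // → 0 // 68 = 0. Stack: [0]
STORE_FAST t → t=0. Stack: []
LOAD_FAST_LOAD_FAST c,a → push 32,16. Stack: [32, 16]
COMPARE_OP bool(<=) → 32 vs 16 = False. Stack: [False]
POP_JUMP_IF_FALSE → pop False; jump. Stack: []
LOAD_FAST c → push 32. Stack: [32]
LOAD_CONST → push 5. Stack: [32, 5]
BINARY_OP - → 32 - 5 = 27. Stack: [27]
LOAD_CONST → push 3. Stack: [27, 3]
BINARY_OP >> → 27 >> 3 = 3. Stack: [3]
STORE_FAST p → p=3. Stack: []
LOAD_FAST p → push 3. Stack: [3]
RETURN_VALUE → return 3.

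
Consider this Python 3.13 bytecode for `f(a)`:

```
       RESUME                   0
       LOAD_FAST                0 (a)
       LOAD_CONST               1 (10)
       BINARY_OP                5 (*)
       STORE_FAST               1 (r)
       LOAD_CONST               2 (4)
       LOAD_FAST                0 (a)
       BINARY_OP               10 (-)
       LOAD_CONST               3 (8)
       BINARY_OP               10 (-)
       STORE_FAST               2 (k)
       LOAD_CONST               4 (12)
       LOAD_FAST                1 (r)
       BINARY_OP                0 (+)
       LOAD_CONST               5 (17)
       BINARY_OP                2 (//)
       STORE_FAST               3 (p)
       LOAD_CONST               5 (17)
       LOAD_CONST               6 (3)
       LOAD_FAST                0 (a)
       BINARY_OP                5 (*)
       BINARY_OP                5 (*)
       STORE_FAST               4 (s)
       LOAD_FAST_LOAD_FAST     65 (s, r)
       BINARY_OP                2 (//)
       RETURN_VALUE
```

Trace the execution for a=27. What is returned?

LOAD_FAST a → push 27. Stack: [27]
LOAD_CONST → push 10. Stack: [27, 10]
BINARY_OP * → 27 * 10 = 270. Stack: [270]
STORE_FAST r → r=270. Stack: []
LOAD_CONST → push 4. Stack: [4]
LOAD_FAST a → push 27. Stack: [4, 27]
BINARY_OP - → 4 - 27 = -23. Stack: [-23]
LOAD_CONST → push 8. Stack: [-23, 8]
BINARY_OP - → -23 - 8 = -31. Stack: [-31]
STORE_FAST k → k=-31. Stack: []
LOAD_CONST → push 12. Stack: [12]
LOAD_FAST r → push 270. Stack: [12, 270]
BINARY_OP + → 12 + 270 = 282. Stack: [282]
LOAD_CONST → push 17. Stack: [282, 17]
BINARY_OP // → 282 // 17 = 16. Stack: [16]
STORE_FAST p → p=16. Stack: []
LOAD_CONST → push 17. Stack: [17]
LOAD_CONST → push 3. Stack: [17, 3]
LOAD_FAST a → push 27. Stack: [17, 3, 27]
BINARY_OP * → 3 * 27 = 81. Stack: [17, 81]
BINARY_OP * → 17 * 81 = 1377. Stack: [1377]
STORE_FAST s → s=1377. Stack: []
LOAD_FAST_LOAD_FAST s,r → push 1377,270. Stack: [1377, 270]
BINARY_OP // → 1377 // 270 = 5. Stack: [5]
RETURN_VALUE → return 5.

5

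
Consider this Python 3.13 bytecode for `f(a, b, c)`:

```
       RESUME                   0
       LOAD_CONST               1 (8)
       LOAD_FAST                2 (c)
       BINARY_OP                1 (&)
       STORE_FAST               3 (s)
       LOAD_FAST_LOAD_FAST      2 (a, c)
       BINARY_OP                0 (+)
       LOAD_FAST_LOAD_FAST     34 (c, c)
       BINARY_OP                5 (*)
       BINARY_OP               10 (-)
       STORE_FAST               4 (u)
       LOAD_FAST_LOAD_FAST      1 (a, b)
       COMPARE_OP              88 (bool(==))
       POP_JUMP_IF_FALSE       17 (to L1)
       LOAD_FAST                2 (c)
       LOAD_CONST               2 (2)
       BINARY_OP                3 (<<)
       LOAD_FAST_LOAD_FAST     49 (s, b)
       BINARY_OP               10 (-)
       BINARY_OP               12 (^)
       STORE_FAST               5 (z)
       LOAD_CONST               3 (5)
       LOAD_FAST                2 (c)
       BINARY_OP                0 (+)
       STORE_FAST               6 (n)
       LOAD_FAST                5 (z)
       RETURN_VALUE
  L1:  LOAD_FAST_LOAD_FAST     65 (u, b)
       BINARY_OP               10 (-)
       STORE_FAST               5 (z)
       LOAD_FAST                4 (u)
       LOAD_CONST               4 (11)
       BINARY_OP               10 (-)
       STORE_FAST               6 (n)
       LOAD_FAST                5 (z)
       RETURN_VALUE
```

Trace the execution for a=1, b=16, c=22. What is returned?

LOAD_CONST → push 8. Stack: [8]
LOAD_FAST c → push 22. Stack: [8, 22]
BINARY_OP & → 8 & 22 = 0. Stack: [0]
STORE_FAST s → s=0. Stack: []
LOAD_FAST_LOAD_FAST a,c → push 1,22. Stack: [1, 22]
BINARY_OP + → 1 + 22 = 23. Stack: [23]
LOAD_FAST_LOAD_FAST c,c → push 22,22. Stack: [23, 22, 22]
BINARY_OP * → 22 * 22 = 484. Stack: [23, 484]
BINARY_OP - → 23 - 484 = -461. Stack: [-461]
STORE_FAST u → u=-461. Stack: []
LOAD_FAST_LOAD_FAST a,b → push 1,16. Stack: [1, 16]
COMPARE_OP bool(==) → 1 vs 16 = False. Stack: [False]
POP_JUMP_IF_FALSE → pop False; jump. Stack: []
LOAD_FAST_LOAD_FAST u,b → push -461,16. Stack: [-461, 16]
BINARY_OP - → -461 - 16 = -477. Stack: [-477]
STORE_FAST z → z=-477. Stack: []
LOAD_FAST u → push -461. Stack: [-461]
LOAD_CONST → push 11. Stack: [-461, 11]
BINARY_OP - → -461 - 11 = -472. Stack: [-472]
STORE_FAST n → n=-472. Stack: []
LOAD_FAST z → push -477. Stack: [-477]
RETURN_VALUE → return -477.

-477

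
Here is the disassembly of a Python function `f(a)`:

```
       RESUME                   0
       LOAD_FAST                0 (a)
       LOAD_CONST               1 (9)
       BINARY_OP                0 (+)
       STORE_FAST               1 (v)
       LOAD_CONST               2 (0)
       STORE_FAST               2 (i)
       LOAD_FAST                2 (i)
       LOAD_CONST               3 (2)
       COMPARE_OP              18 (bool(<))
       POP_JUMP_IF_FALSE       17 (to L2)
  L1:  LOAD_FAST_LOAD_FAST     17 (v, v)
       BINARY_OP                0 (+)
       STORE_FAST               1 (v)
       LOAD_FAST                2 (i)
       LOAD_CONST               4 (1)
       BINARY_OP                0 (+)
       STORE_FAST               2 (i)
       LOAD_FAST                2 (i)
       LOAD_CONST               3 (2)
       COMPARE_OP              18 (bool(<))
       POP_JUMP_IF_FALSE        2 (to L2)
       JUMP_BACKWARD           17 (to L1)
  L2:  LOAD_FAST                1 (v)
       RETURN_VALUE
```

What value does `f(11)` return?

80

LOAD_FAST a → push 11. Stack: [11]
LOAD_CONST → push 9. Stack: [11, 9]
BINARY_OP + → 11 + 9 = 20. Stack: [20]
STORE_FAST v → v=20. Stack: []
LOAD_CONST → push 0. Stack: [0]
STORE_FAST i → i=0. Stack: []
LOAD_FAST i → push 0. Stack: [0]
LOAD_CONST → push 2. Stack: [0, 2]
COMPARE_OP bool(<) → 0 vs 2 = True. Stack: [True]
POP_JUMP_IF_FALSE → pop True; no jump. Stack: []
LOAD_FAST_LOAD_FAST v,v → push 20,20. Stack: [20, 20]
BINARY_OP + → 20 + 20 = 40. Stack: [40]
STORE_FAST v → v=40. Stack: []
LOAD_FAST i → push 0. Stack: [0]
LOAD_CONST → push 1. Stack: [0, 1]
BINARY_OP + → 0 + 1 = 1. Stack: [1]
STORE_FAST i → i=1. Stack: []
LOAD_FAST i → push 1. Stack: [1]
LOAD_CONST → push 2. Stack: [1, 2]
COMPARE_OP bool(<) → 1 vs 2 = True. Stack: [True]
POP_JUMP_IF_FALSE → pop True; no jump. Stack: []
LOAD_FAST_LOAD_FAST v,v → push 40,40. Stack: [40, 40]
BINARY_OP + → 40 + 40 = 80. Stack: [80]
STORE_FAST v → v=80. Stack: []
LOAD_FAST i → push 1. Stack: [1]
LOAD_CONST → push 1. Stack: [1, 1]
BINARY_OP + → 1 + 1 = 2. Stack: [2]
STORE_FAST i → i=2. Stack: []
LOAD_FAST i → push 2. Stack: [2]
LOAD_CONST → push 2. Stack: [2, 2]
COMPARE_OP bool(<) → 2 vs 2 = False. Stack: [False]
POP_JUMP_IF_FALSE → pop False; jump. Stack: []
LOAD_FAST v → push 80. Stack: [80]
RETURN_VALUE → return 80.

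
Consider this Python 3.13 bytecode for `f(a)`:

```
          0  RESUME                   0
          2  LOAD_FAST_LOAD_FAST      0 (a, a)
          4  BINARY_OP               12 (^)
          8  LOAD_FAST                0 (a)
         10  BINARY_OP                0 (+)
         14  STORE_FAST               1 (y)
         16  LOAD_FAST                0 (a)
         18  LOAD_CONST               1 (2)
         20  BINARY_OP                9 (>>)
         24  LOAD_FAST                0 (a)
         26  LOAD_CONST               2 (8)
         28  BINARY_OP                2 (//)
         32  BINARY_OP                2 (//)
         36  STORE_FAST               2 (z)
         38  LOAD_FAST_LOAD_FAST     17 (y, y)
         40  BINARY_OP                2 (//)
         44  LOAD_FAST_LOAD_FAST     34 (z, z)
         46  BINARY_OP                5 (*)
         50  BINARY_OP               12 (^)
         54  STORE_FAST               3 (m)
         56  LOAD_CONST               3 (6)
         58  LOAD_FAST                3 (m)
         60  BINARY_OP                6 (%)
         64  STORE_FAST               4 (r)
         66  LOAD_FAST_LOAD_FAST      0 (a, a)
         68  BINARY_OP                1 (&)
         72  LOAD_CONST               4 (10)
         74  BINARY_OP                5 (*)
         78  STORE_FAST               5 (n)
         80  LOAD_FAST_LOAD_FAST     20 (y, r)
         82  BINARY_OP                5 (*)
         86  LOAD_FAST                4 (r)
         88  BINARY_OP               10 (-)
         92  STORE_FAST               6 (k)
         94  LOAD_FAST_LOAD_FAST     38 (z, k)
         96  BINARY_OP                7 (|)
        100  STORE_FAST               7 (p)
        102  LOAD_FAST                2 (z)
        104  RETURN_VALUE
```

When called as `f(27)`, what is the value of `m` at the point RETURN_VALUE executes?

5

LOAD_FAST_LOAD_FAST a,a → push 27,27. Stack: [27, 27]
BINARY_OP ^ → 27 ^ 27 = 0. Stack: [0]
LOAD_FAST a → push 27. Stack: [0, 27]
BINARY_OP + → 0 + 27 = 27. Stack: [27]
STORE_FAST y → y=27. Stack: []
LOAD_FAST a → push 27. Stack: [27]
LOAD_CONST → push 2. Stack: [27, 2]
BINARY_OP >> → 27 >> 2 = 6. Stack: [6]
LOAD_FAST a → push 27. Stack: [6, 27]
LOAD_CONST → push 8. Stack: [6, 27, 8]
BINARY_OP // → 27 // 8 = 3. Stack: [6, 3]
BINARY_OP // → 6 // 3 = 2. Stack: [2]
STORE_FAST z → z=2. Stack: []
LOAD_FAST_LOAD_FAST y,y → push 27,27. Stack: [27, 27]
BINARY_OP // → 27 // 27 = 1. Stack: [1]
LOAD_FAST_LOAD_FAST z,z → push 2,2. Stack: [1, 2, 2]
BINARY_OP * → 2 * 2 = 4. Stack: [1, 4]
BINARY_OP ^ → 1 ^ 4 = 5. Stack: [5]
STORE_FAST m → m=5. Stack: []
LOAD_CONST → push 6. Stack: [6]
LOAD_FAST m → push 5. Stack: [6, 5]
BINARY_OP % → 6 % 5 = 1. Stack: [1]
STORE_FAST r → r=1. Stack: []
LOAD_FAST_LOAD_FAST a,a → push 27,27. Stack: [27, 27]
BINARY_OP & → 27 & 27 = 27. Stack: [27]
LOAD_CONST → push 10. Stack: [27, 10]
BINARY_OP * → 27 * 10 = 270. Stack: [270]
STORE_FAST n → n=270. Stack: []
LOAD_FAST_LOAD_FAST y,r → push 27,1. Stack: [27, 1]
BINARY_OP * → 27 * 1 = 27. Stack: [27]
LOAD_FAST r → push 1. Stack: [27, 1]
BINARY_OP - → 27 - 1 = 26. Stack: [26]
STORE_FAST k → k=26. Stack: []
LOAD_FAST_LOAD_FAST z,k → push 2,26. Stack: [2, 26]
BINARY_OP | → 2 | 26 = 26. Stack: [26]
STORE_FAST p → p=26. Stack: []
LOAD_FAST z → push 2. Stack: [2]
RETURN_VALUE → return 2.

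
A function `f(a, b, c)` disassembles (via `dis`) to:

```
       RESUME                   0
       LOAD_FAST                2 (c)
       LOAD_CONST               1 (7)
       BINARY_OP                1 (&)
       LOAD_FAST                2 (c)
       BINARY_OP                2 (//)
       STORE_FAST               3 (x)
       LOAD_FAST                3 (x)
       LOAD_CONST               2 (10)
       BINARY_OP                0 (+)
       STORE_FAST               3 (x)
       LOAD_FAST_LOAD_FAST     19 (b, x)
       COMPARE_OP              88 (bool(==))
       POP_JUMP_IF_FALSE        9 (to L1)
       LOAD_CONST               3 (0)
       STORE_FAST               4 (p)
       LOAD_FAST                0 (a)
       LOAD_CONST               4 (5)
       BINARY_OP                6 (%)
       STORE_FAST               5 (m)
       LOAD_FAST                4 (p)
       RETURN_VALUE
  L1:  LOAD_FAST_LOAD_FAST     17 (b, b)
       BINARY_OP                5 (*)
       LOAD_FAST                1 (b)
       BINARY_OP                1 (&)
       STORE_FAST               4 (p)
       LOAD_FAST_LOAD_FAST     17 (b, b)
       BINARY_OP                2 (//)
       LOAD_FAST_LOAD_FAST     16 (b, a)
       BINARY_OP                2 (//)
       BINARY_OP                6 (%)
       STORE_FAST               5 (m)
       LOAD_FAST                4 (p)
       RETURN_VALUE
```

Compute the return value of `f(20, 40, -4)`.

LOAD_FAST c → push -4. Stack: [-4]
LOAD_CONST → push 7. Stack: [-4, 7]
BINARY_OP & → -4 & 7 = 4. Stack: [4]
LOAD_FAST c → push -4. Stack: [4, -4]
BINARY_OP // → 4 // -4 = -1. Stack: [-1]
STORE_FAST x → x=-1. Stack: []
LOAD_FAST x → push -1. Stack: [-1]
LOAD_CONST → push 10. Stack: [-1, 10]
BINARY_OP + → -1 + 10 = 9. Stack: [9]
STORE_FAST x → x=9. Stack: []
LOAD_FAST_LOAD_FAST b,x → push 40,9. Stack: [40, 9]
COMPARE_OP bool(==) → 40 vs 9 = False. Stack: [False]
POP_JUMP_IF_FALSE → pop False; jump. Stack: []
LOAD_FAST_LOAD_FAST b,b → push 40,40. Stack: [40, 40]
BINARY_OP * → 40 * 40 = 1600. Stack: [1600]
LOAD_FAST b → push 40. Stack: [1600, 40]
BINARY_OP & → 1600 & 40 = 0. Stack: [0]
STORE_FAST p → p=0. Stack: []
LOAD_FAST_LOAD_FAST b,b → push 40,40. Stack: [40, 40]
BINARY_OP // → 40 // 40 = 1. Stack: [1]
LOAD_FAST_LOAD_FAST b,a → push 40,20. Stack: [1, 40, 20]
BINARY_OP // → 40 // 20 = 2. Stack: [1, 2]
BINARY_OP % → 1 % 2 = 1. Stack: [1]
STORE_FAST m → m=1. Stack: []
LOAD_FAST p → push 0. Stack: [0]
RETURN_VALUE → return 0.

0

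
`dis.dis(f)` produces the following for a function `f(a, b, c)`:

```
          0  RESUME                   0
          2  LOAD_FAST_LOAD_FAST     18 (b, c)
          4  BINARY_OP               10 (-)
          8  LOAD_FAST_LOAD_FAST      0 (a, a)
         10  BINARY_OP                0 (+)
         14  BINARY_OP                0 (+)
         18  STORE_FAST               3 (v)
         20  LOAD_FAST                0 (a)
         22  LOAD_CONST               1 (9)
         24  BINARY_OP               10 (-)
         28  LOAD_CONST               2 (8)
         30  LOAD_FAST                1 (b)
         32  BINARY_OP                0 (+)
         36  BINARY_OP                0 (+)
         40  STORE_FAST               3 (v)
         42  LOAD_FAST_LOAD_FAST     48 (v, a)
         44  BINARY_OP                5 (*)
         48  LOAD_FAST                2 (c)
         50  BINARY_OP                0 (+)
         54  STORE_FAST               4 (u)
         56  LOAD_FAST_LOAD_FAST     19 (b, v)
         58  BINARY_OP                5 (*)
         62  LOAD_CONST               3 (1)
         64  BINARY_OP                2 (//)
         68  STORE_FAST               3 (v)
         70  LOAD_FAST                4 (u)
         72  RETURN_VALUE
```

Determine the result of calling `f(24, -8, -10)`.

LOAD_FAST_LOAD_FAST b,c → push -8,-10. Stack: [-8, -10]
BINARY_OP - → -8 - -10 = 2. Stack: [2]
LOAD_FAST_LOAD_FAST a,a → push 24,24. Stack: [2, 24, 24]
BINARY_OP + → 24 + 24 = 48. Stack: [2, 48]
BINARY_OP + → 2 + 48 = 50. Stack: [50]
STORE_FAST v → v=50. Stack: []
LOAD_FAST a → push 24. Stack: [24]
LOAD_CONST → push 9. Stack: [24, 9]
BINARY_OP - → 24 - 9 = 15. Stack: [15]
LOAD_CONST → push 8. Stack: [15, 8]
LOAD_FAST b → push -8. Stack: [15, 8, -8]
BINARY_OP + → 8 + -8 = 0. Stack: [15, 0]
BINARY_OP + → 15 + 0 = 15. Stack: [15]
STORE_FAST v → v=15. Stack: []
LOAD_FAST_LOAD_FAST v,a → push 15,24. Stack: [15, 24]
BINARY_OP * → 15 * 24 = 360. Stack: [360]
LOAD_FAST c → push -10. Stack: [360, -10]
BINARY_OP + → 360 + -10 = 350. Stack: [350]
STORE_FAST u → u=350. Stack: []
LOAD_FAST_LOAD_FAST b,v → push -8,15. Stack: [-8, 15]
BINARY_OP * → -8 * 15 = -120. Stack: [-120]
LOAD_CONST → push 1. Stack: [-120, 1]
BINARY_OP // → -120 // 1 = -120. Stack: [-120]
STORE_FAST v → v=-120. Stack: []
LOAD_FAST u → push 350. Stack: [350]
RETURN_VALUE → return 350.

350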